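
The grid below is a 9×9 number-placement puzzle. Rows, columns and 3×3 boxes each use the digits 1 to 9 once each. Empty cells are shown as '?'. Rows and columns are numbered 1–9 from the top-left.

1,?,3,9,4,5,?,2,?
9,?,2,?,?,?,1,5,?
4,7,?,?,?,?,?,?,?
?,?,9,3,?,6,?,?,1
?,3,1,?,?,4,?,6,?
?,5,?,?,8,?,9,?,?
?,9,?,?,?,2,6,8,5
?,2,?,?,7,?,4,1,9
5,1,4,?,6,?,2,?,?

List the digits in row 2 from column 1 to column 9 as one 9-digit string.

982637154

R2C5 = 3: row 2 has {1,2,5,9}; col 5 has {4,6,7,8}; box has {4,5,9} → only 3 remains.
R7C3 = 7 (sole candidate).
R7C5 = 1 (sole candidate).
R9C4 = 8 (sole candidate).
R3C5 = 2 (sole candidate).
R4C5 = 5 (sole candidate).
R5C5 = 9 (sole candidate).
R6C3 = 6 (sole candidate).
R7C1 = 3 (sole candidate).
R7C4 = 4 (sole candidate).
R8C3 = 8 (sole candidate).
R8C4 = 5 (sole candidate).
R8C6 = 3 (sole candidate).
R9C6 = 9 (sole candidate).
R3C3 = 5 (sole candidate).
R8C1 = 6 (sole candidate).
R2C9 = 4: in row 2, 4 can only go here (every other open cell in that row sees a 4).
R3C8 = 9 (hidden single in row 3).
R4C1 = 2 (hidden single in row 4).
R6C1 = 7 (sole candidate).
R6C6 = 1 (sole candidate).
R3C6 = 8 (sole candidate).
R3C7 = 3 (sole candidate).
R3C9 = 6 (sole candidate).
R5C1 = 8 (sole candidate).
R6C4 = 2 (sole candidate).
R6C9 = 3 (sole candidate).
R9C9 = 7 (sole candidate).
R1C9 = 8 (sole candidate).
R2C6 = 7: row 2 has {1,2,3,4,5,9}; col 6 has {1,2,3,4,5,6,8,9}; box has {2,3,4,5,8,9} → only 7 remains.
R3C4 = 1 (sole candidate).
R4C2 = 4 (sole candidate).
R4C8 = 7 (sole candidate).
R5C4 = 7 (sole candidate).
R5C7 = 5 (sole candidate).
R5C9 = 2 (sole candidate).
R6C8 = 4 (sole candidate).
R9C8 = 3 (sole candidate).
R1C2 = 6 (sole candidate).
R1C7 = 7 (sole candidate).
R2C2 = 8: row 2 has {1,2,3,4,5,7,9}; col 2 has {1,2,3,4,5,6,7,9}; box has {1,2,3,4,5,6,7,9} → only 8 remains.
R2C4 = 6: row 2 has {1,2,3,4,5,7,8,9}; col 4 has {1,2,3,4,5,7,8,9}; box has {1,2,3,4,5,7,8,9} → only 6 remains.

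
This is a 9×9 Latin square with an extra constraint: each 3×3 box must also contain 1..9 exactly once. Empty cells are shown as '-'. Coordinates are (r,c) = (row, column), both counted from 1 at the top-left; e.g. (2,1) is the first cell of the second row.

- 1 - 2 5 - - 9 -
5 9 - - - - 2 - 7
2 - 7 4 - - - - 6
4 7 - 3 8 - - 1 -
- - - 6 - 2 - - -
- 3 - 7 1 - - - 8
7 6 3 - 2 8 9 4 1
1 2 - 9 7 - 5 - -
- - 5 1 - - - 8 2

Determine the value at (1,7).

(2,4) = 8: row 2 has {2,5,7,9}; col 4 has {1,2,3,4,6,7,9}; box has {2,4,5} → only 8 remains.
(2,8) = 3: row 2 has {2,5,7,8,9}; col 8 has {1,4,8,9}; box has {2,6,7,9} → only 3 remains.
(3,2) = 8: row 3 has {2,4,6,7}; col 2 has {1,2,3,6,7,9}; box has {1,2,5,7,9} → only 8 remains.
(3,7) = 1: row 3 has {2,4,6,7,8}; col 7 has {2,5,9}; box has {2,3,6,7,9} → only 1 remains.
(3,8) = 5: row 3 has {1,2,4,6,7,8}; col 8 has {1,3,4,8,9}; box has {1,2,3,6,7,9} → only 5 remains.
(4,7) = 6: row 4 has {1,3,4,7,8}; col 7 has {1,2,5,9}; box has {1,8} → only 6 remains.
(5,2) = 5: row 5 has {2,6}; col 2 has {1,2,3,6,7,8,9}; box has {3,4,7} → only 5 remains.
(5,8) = 7: row 5 has {2,5,6}; col 8 has {1,3,4,5,8,9}; box has {1,6,8} → only 7 remains.
(6,7) = 4: row 6 has {1,3,7,8}; col 7 has {1,2,5,6,9}; box has {1,6,7,8} → only 4 remains.
(6,8) = 2: row 6 has {1,3,4,7,8}; col 8 has {1,3,4,5,7,8,9}; box has {1,4,6,7,8} → only 2 remains.
(7,4) = 5: row 7 has {1,2,3,4,6,7,8,9}; col 4 has {1,2,3,4,6,7,8,9}; box has {1,2,7,8,9} → only 5 remains.
(8,8) = 6: row 8 has {1,2,5,7,9}; col 8 has {1,2,3,4,5,7,8,9}; box has {1,2,4,5,8,9} → only 6 remains.
(8,9) = 3: row 8 has {1,2,5,6,7,9}; col 9 has {1,2,6,7,8}; box has {1,2,4,5,6,8,9} → only 3 remains.
(9,1) = 9: row 9 has {1,2,5,8}; col 1 has {1,2,4,5,7}; box has {1,2,3,5,6,7} → only 9 remains.
(9,2) = 4: row 9 has {1,2,5,8,9}; col 2 has {1,2,3,5,6,7,8,9}; box has {1,2,3,5,6,7,9} → only 4 remains.
(9,7) = 7: row 9 has {1,2,4,5,8,9}; col 7 has {1,2,4,5,6,9}; box has {1,2,3,4,5,6,8,9} → only 7 remains.
(1,7) = 8: row 1 has {1,2,5,9}; col 7 has {1,2,4,5,6,7,9}; box has {1,2,3,5,6,7,9} → only 8 remains.

8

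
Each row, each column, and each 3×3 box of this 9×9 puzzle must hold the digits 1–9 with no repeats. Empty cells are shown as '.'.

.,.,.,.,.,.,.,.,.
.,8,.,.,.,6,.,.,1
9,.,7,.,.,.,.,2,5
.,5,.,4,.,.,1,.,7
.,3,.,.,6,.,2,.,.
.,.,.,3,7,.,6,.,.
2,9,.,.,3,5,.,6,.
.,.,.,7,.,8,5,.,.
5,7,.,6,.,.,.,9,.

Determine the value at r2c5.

r7c4 = 1 (sole candidate).
r3c4 = 8 (sole candidate).
r3c2 = 6 (hidden single in row 3).
r1c9 = 6 (hidden single in row 1).
r4c8 = 3 (hidden single in row 4).
r5c1 = 7 (hidden single in row 5).
r6c8 = 5 (hidden single in row 6).
r5c4 = 5 (hidden single in row 5).
r7c7 = 7 (hidden single in row 7).
r2c8 = 7 (hidden single in row 2).
r1c6 = 7 (hidden single in row 1).
r8c5 = 9 (hidden single in row 8).
r8c9 = 2 (hidden single in row 8).
r9c3 = 1 (hidden single in row 9).
r8c2 = 4 (sole candidate).
r8c8 = 1 (sole candidate).
r7c3 = 8 (sole candidate).
r7c9 = 4 (sole candidate).
r5c6 = 1 (hidden single in row 5).
r3c5 = 1 (hidden single in row 3).
r4c5 = 8 (hidden single in column 5).
r4c1 = 6 (sole candidate).
r8c1 = 3 (sole candidate).
r8c3 = 6 (sole candidate).
r2c1 = 4 (sole candidate).
r1c1 = 1 (sole candidate).
r1c2 = 2 (sole candidate).
r1c4 = 9 (sole candidate).
r2c4 = 2 (sole candidate).
r2c5 = 5: row 2 has {1,2,4,6,7,8}; col 5 has {1,3,6,7,8,9}; box has {1,2,6,7,8,9} → only 5 remains.

5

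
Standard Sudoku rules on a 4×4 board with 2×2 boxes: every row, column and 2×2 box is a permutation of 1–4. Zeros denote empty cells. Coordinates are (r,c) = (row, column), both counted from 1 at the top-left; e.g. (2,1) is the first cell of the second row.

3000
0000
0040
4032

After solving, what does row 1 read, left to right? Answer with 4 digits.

3214

(3,4) = 1 (sole candidate).
(4,2) = 1 (sole candidate).
(1,4) = 4: row 1 has {3}; col 4 has {1,2}; box has {} → only 4 remains.
(2,4) = 3 (sole candidate).
(3,1) = 2 (sole candidate).
(3,2) = 3 (sole candidate).
(1,2) = 2: row 1 has {3,4}; col 2 has {1,3}; box has {3} → only 2 remains.
(1,3) = 1: row 1 has {2,3,4}; col 3 has {3,4}; box has {3,4} → only 1 remains.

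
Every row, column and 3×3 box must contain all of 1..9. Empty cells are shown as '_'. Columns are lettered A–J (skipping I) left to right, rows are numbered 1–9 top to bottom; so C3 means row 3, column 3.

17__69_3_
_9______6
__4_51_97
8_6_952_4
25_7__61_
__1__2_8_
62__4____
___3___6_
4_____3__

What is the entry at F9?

A3 = 3: row 3 has {1,4,5,7,9}; col 1 has {1,2,4,6,8}; box has {1,4,7,9} → only 3 remains.
G3 = 8: row 3 has {1,3,4,5,7,9}; col 7 has {2,3,6}; box has {3,6,7,9} → only 8 remains.
B4 = 3: row 4 has {2,4,5,6,8,9}; col 2 has {2,5,7,9}; box has {1,2,5,6,8} → only 3 remains.
D4 = 1: row 4 has {2,3,4,5,6,8,9}; col 4 has {3,7}; box has {2,5,7,9} → only 1 remains.
H4 = 7: row 4 has {1,2,3,4,5,6,8,9}; col 8 has {1,3,6,8,9}; box has {1,2,4,6,8} → only 7 remains.
C5 = 9: row 5 has {1,2,5,6,7}; col 3 has {1,4,6}; box has {1,2,3,5,6,8} → only 9 remains.
J5 = 3: row 5 has {1,2,5,6,7,9}; col 9 has {4,6,7}; box has {1,2,4,6,7,8} → only 3 remains.
A6 = 7: row 6 has {1,2,8}; col 1 has {1,2,3,4,6,8}; box has {1,2,3,5,6,8,9} → only 7 remains.
B6 = 4: row 6 has {1,2,7,8}; col 2 has {2,3,5,7,9}; box has {1,2,3,5,6,7,8,9} → only 4 remains.
D6 = 6: row 6 has {1,2,4,7,8}; col 4 has {1,3,7}; box has {1,2,5,7,9} → only 6 remains.
E6 = 3: row 6 has {1,2,4,6,7,8}; col 5 has {4,5,6,9}; box has {1,2,5,6,7,9} → only 3 remains.
H7 = 5: row 7 has {2,4,6}; col 8 has {1,3,6,7,8,9}; box has {3,6} → only 5 remains.
H9 = 2: row 9 has {3,4}; col 8 has {1,3,5,6,7,8,9}; box has {3,5,6} → only 2 remains.
A2 = 5: row 2 has {6,9}; col 1 has {1,2,3,4,6,7,8}; box has {1,3,4,7,9} → only 5 remains.
H2 = 4: row 2 has {5,6,9}; col 8 has {1,2,3,5,6,7,8,9}; box has {3,6,7,8,9} → only 4 remains.
B3 = 6: row 3 has {1,3,4,5,7,8,9}; col 2 has {2,3,4,5,7,9}; box has {1,3,4,5,7,9} → only 6 remains.
D3 = 2: row 3 has {1,3,4,5,6,7,8,9}; col 4 has {1,3,6,7}; box has {1,5,6,9} → only 2 remains.
E5 = 8: row 5 has {1,2,3,5,6,7,9}; col 5 has {3,4,5,6,9}; box has {1,2,3,5,6,7,9} → only 8 remains.
F5 = 4: row 5 has {1,2,3,5,6,7,8,9}; col 6 has {1,2,5,9}; box has {1,2,3,5,6,7,8,9} → only 4 remains.
A8 = 9: row 8 has {3,6}; col 1 has {1,2,3,4,5,6,7,8}; box has {2,4,6} → only 9 remains.
G1 = 5: row 1 has {1,3,6,7,9}; col 7 has {2,3,6,8}; box has {3,4,6,7,8,9} → only 5 remains.
J1 = 2: row 1 has {1,3,5,6,7,9}; col 9 has {3,4,6,7}; box has {3,4,5,6,7,8,9} → only 2 remains.
D2 = 8: row 2 has {4,5,6,9}; col 4 has {1,2,3,6,7}; box has {1,2,5,6,9} → only 8 remains.
E2 = 7: row 2 has {4,5,6,8,9}; col 5 has {3,4,5,6,8,9}; box has {1,2,5,6,8,9} → only 7 remains.
F2 = 3: row 2 has {4,5,6,7,8,9}; col 6 has {1,2,4,5,9}; box has {1,2,5,6,7,8,9} → only 3 remains.
G2 = 1: row 2 has {3,4,5,6,7,8,9}; col 7 has {2,3,5,6,8}; box has {2,3,4,5,6,7,8,9} → only 1 remains.
G6 = 9: row 6 has {1,2,3,4,6,7,8}; col 7 has {1,2,3,5,6,8}; box has {1,2,3,4,6,7,8} → only 9 remains.
J6 = 5: row 6 has {1,2,3,4,6,7,8,9}; col 9 has {2,3,4,6,7}; box has {1,2,3,4,6,7,8,9} → only 5 remains.
D7 = 9: row 7 has {2,4,5,6}; col 4 has {1,2,3,6,7,8}; box has {3,4} → only 9 remains.
G7 = 7: row 7 has {2,4,5,6,9}; col 7 has {1,2,3,5,6,8,9}; box has {2,3,5,6} → only 7 remains.
G8 = 4: row 8 has {3,6,9}; col 7 has {1,2,3,5,6,7,8,9}; box has {2,3,5,6,7} → only 4 remains.
D9 = 5: row 9 has {2,3,4}; col 4 has {1,2,3,6,7,8,9}; box has {3,4,9} → only 5 remains.
E9 = 1: row 9 has {2,3,4,5}; col 5 has {3,4,5,6,7,8,9}; box has {3,4,5,9} → only 1 remains.
C1 = 8: row 1 has {1,2,3,5,6,7,9}; col 3 has {1,4,6,9}; box has {1,3,4,5,6,7,9} → only 8 remains.
D1 = 4: row 1 has {1,2,3,5,6,7,8,9}; col 4 has {1,2,3,5,6,7,8,9}; box has {1,2,3,5,6,7,8,9} → only 4 remains.
C2 = 2: row 2 has {1,3,4,5,6,7,8,9}; col 3 has {1,4,6,8,9}; box has {1,3,4,5,6,7,8,9} → only 2 remains.
C7 = 3: row 7 has {2,4,5,6,7,9}; col 3 has {1,2,4,6,8,9}; box has {2,4,6,9} → only 3 remains.
F7 = 8: row 7 has {2,3,4,5,6,7,9}; col 6 has {1,2,3,4,5,9}; box has {1,3,4,5,9} → only 8 remains.
J7 = 1: row 7 has {2,3,4,5,6,7,8,9}; col 9 has {2,3,4,5,6,7}; box has {2,3,4,5,6,7} → only 1 remains.
E8 = 2: row 8 has {3,4,6,9}; col 5 has {1,3,4,5,6,7,8,9}; box has {1,3,4,5,8,9} → only 2 remains.
F8 = 7: row 8 has {2,3,4,6,9}; col 6 has {1,2,3,4,5,8,9}; box has {1,2,3,4,5,8,9} → only 7 remains.
J8 = 8: row 8 has {2,3,4,6,7,9}; col 9 has {1,2,3,4,5,6,7}; box has {1,2,3,4,5,6,7} → only 8 remains.
B9 = 8: row 9 has {1,2,3,4,5}; col 2 has {2,3,4,5,6,7,9}; box has {2,3,4,6,9} → only 8 remains.
C9 = 7: row 9 has {1,2,3,4,5,8}; col 3 has {1,2,3,4,6,8,9}; box has {2,3,4,6,8,9} → only 7 remains.
F9 = 6: row 9 has {1,2,3,4,5,7,8}; col 6 has {1,2,3,4,5,7,8,9}; box has {1,2,3,4,5,7,8,9} → only 6 remains.

6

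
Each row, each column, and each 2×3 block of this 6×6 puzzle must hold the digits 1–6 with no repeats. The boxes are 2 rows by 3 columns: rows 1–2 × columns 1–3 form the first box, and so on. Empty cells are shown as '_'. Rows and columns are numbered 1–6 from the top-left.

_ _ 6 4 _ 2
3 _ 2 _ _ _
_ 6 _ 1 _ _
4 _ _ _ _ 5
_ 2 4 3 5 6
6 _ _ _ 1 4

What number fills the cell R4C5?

2

R1C5 = 3 (sole candidate).
R2C5 = 6 (sole candidate).
R2C6 = 1 (sole candidate).
R3C6 = 3 (sole candidate).
R4C5 = 2: row 4 has {4,5}; col 5 has {1,3,5,6}; box has {1,3,5} → only 2 remains.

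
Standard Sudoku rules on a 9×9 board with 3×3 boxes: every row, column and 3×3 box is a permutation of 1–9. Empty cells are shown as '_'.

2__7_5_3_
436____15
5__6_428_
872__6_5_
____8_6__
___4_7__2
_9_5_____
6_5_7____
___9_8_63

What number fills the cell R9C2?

R3C2 = 1: row 3 has {2,4,5,6,8}; col 2 has {3,7,9}; box has {2,3,4,5,6} → only 1 remains.
R6C8 = 9: row 6 has {2,4,7}; col 8 has {1,3,5,6,8}; box has {2,5,6} → only 9 remains.
R1C2 = 8: row 1 has {2,3,5,7}; col 2 has {1,3,7,9}; box has {1,2,3,4,5,6} → only 8 remains.
R1C3 = 9: row 1 has {2,3,5,7,8}; col 3 has {2,5,6}; box has {1,2,3,4,5,6,8} → only 9 remains.
R1C5 = 1: row 1 has {2,3,5,7,8,9}; col 5 has {7,8}; box has {4,5,6,7} → only 1 remains.
R1C7 = 4: row 1 has {1,2,3,5,7,8,9}; col 7 has {2,6}; box has {1,2,3,5,8} → only 4 remains.
R1C9 = 6: row 1 has {1,2,3,4,5,7,8,9}; col 9 has {2,3,5}; box has {1,2,3,4,5,8} → only 6 remains.
R3C3 = 7: row 3 has {1,2,4,5,6,8}; col 3 has {2,5,6,9}; box has {1,2,3,4,5,6,8,9} → only 7 remains.
R3C9 = 9: row 3 has {1,2,4,5,6,7,8}; col 9 has {2,3,5,6}; box has {1,2,3,4,5,6,8} → only 9 remains.
R2C7 = 7: row 2 has {1,3,4,5,6}; col 7 has {2,4,6}; box has {1,2,3,4,5,6,8,9} → only 7 remains.
R3C5 = 3: row 3 has {1,2,4,5,6,7,8,9}; col 5 has {1,7,8}; box has {1,4,5,6,7} → only 3 remains.
R4C5 = 9: row 4 has {2,5,6,7,8}; col 5 has {1,3,7,8}; box has {4,6,7,8} → only 9 remains.
R6C5 = 5: row 6 has {2,4,7,9}; col 5 has {1,3,7,8,9}; box has {4,6,7,8,9} → only 5 remains.
R2C5 = 2: row 2 has {1,3,4,5,6,7}; col 5 has {1,3,5,7,8,9}; box has {1,3,4,5,6,7} → only 2 remains.
R2C6 = 9: row 2 has {1,2,3,4,5,6,7}; col 6 has {4,5,6,7,8}; box has {1,2,3,4,5,6,7} → only 9 remains.
R6C2 = 6: row 6 has {2,4,5,7,9}; col 2 has {1,3,7,8,9}; box has {2,7,8} → only 6 remains.
R9C5 = 4: row 9 has {3,6,8,9}; col 5 has {1,2,3,5,7,8,9}; box has {5,7,8,9} → only 4 remains.
R2C4 = 8: row 2 has {1,2,3,4,5,6,7,9}; col 4 has {4,5,6,7,9}; box has {1,2,3,4,5,6,7,9} → only 8 remains.
R7C5 = 6: row 7 has {5,9}; col 5 has {1,2,3,4,5,7,8,9}; box has {4,5,7,8,9} → only 6 remains.
R9C2 = 2: row 9 has {3,4,6,8,9}; col 2 has {1,3,6,7,8,9}; box has {5,6,9} → only 2 remains.

2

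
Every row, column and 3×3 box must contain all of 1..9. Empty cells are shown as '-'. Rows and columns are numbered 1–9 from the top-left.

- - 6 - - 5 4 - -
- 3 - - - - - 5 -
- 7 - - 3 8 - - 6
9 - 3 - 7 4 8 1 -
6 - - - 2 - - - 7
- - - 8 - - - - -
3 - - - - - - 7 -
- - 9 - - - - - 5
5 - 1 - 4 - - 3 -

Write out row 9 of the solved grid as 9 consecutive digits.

561247938

row 4, column 9 = 2: row 4 has {1,3,4,7,8,9}; col 9 has {5,6,7}; box has {1,7,8} → only 2 remains.
row 4, column 2 = 5: row 4 has {1,2,3,4,7,8,9}; col 2 has {3,7}; box has {3,6,9} → only 5 remains.
row 4, column 4 = 6: row 4 has {1,2,3,4,5,7,8,9}; col 4 has {8}; box has {2,4,7,8} → only 6 remains.
row 1, column 9 = 3: in row 1, 3 can only go here (every other open cell in that row sees a 3).
row 1, column 4 = 7: in row 1, 7 can only go here (every other open cell in that row sees a 7).
row 2, column 7 = 7: in row 2, 7 can only go here (every other open cell in that row sees a 7).
row 3, column 3 = 5: in row 3, 5 can only go here (every other open cell in that row sees a 5).
row 9, column 6 = 7: in row 9, 7 can only go here (every other open cell in that row sees a 7).
row 8, column 1 = 7: in row 8, 7 can only go here (every other open cell in that row sees a 7).
row 6, column 3 = 7: in row 6, 7 can only go here (every other open cell in that row sees a 7).
row 1, column 2 = 9: in column 2, 9 can only go here (every other open cell in that column sees a 9).
row 1, column 5 = 1: row 1 has {3,4,5,6,7,9}; col 5 has {2,3,4,7}; box has {3,5,7,8} → only 1 remains.
Singles propagation stalls before every target cell is settled. Branch on row 1, column 1 (candidates {2,8}).
  Try row 1, column 1 = 8: this forces row 1, column 8=2, row 3, column 8=9, row 5, column 8=4, row 6, column 8=6, row 6, column 9=9, row 8, column 8=8; then row 9, column 9 has no candidate left — contradiction.
So row 1, column 1 = 2.
row 1, column 8 = 8 (sole candidate).
row 6, column 2 = 2 (hidden single in row 6).
row 2, column 1 = 8 (hidden single in column 1).
row 2, column 3 = 4 (sole candidate).
row 3, column 1 = 1 (sole candidate).
row 5, column 3 = 8 (sole candidate).
row 6, column 1 = 4 (sole candidate).
row 6, column 9 = 9 (sole candidate).
row 7, column 3 = 2 (sole candidate).
row 9, column 9 = 8: row 9 has {1,3,4,5,7}; col 9 has {2,3,5,6,7,9}; box has {3,5,7} → only 8 remains.
row 2, column 9 = 1 (sole candidate).
row 5, column 2 = 1 (sole candidate).
row 5, column 8 = 4 (sole candidate).
row 6, column 5 = 5 (sole candidate).
row 6, column 8 = 6 (sole candidate).
row 7, column 9 = 4 (sole candidate).
row 8, column 8 = 2 (sole candidate).
row 9, column 2 = 6: row 9 has {1,3,4,5,7,8}; col 2 has {1,2,3,5,7,9}; box has {1,2,3,5,7,9} → only 6 remains.
row 9, column 7 = 9: row 9 has {1,3,4,5,6,7,8}; col 7 has {4,7,8}; box has {2,3,4,5,7,8} → only 9 remains.
row 3, column 7 = 2 (sole candidate).
row 3, column 8 = 9 (sole candidate).
row 6, column 7 = 3 (sole candidate).
row 7, column 2 = 8 (sole candidate).
row 8, column 2 = 4 (sole candidate).
row 9, column 4 = 2: row 9 has {1,3,4,5,6,7,8,9}; col 4 has {6,7,8}; box has {4,7} → only 2 remains.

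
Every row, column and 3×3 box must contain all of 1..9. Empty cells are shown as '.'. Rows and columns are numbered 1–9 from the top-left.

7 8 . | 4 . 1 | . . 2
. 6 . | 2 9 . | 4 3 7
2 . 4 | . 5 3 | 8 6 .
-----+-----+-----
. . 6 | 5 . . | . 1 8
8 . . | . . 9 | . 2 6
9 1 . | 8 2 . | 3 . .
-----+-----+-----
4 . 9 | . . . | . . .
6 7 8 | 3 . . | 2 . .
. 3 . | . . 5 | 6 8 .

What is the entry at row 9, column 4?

9

row 1, column 5 = 6 (sole candidate).
row 2, column 6 = 8 (sole candidate).
row 3, column 2 = 9 (sole candidate).
row 3, column 4 = 7 (sole candidate).
row 3, column 9 = 1 (sole candidate).
row 4, column 1 = 3 (sole candidate).
row 5, column 4 = 1 (sole candidate).
row 7, column 4 = 6 (sole candidate).
row 8, column 6 = 4 (sole candidate).
row 9, column 1 = 1 (sole candidate).
row 9, column 3 = 2 (sole candidate).
row 9, column 4 = 9: row 9 has {1,2,3,5,6,8}; col 4 has {1,2,3,4,5,6,7,8}; box has {3,4,5,6} → only 9 remains.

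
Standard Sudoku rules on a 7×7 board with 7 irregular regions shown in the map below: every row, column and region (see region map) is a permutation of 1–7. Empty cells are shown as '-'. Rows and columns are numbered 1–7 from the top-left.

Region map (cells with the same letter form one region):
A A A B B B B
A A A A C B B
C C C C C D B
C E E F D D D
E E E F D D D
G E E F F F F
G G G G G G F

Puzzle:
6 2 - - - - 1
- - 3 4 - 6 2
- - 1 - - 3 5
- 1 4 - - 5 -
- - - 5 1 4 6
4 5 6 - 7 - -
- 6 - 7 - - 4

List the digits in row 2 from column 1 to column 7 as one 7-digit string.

r1c4 = 3: row 1 has {1,2,6}; col 4 has {4,5,7}; region has {1,2,5,6} → only 3 remains.
r1c5 = 4: row 1 has {1,2,3,6}; col 5 has {1,7}; region has {1,2,3,5,6} → only 4 remains.
r1c6 = 7: row 1 has {1,2,3,4,6}; col 6 has {3,4,5,6}; region has {1,2,3,4,5,6} → only 7 remains.
r2c2 = 7: row 2 has {2,3,4,6}; col 2 has {1,2,5,6}; region has {2,3,4,6} → only 7 remains.
r2c5 = 5: row 2 has {2,3,4,6,7}; col 5 has {1,4,7}; region has {1} → only 5 remains.
r3c2 = 4: row 3 has {1,3,5}; col 2 has {1,2,5,6,7}; region has {1,5} → only 4 remains.
r4c5 = 2: row 4 has {1,4,5}; col 5 has {1,4,5,7}; region has {1,3,4,5,6} → only 2 remains.
r4c7 = 7: row 4 has {1,2,4,5}; col 7 has {1,2,4,5,6}; region has {1,2,3,4,5,6} → only 7 remains.
r5c2 = 3: row 5 has {1,4,5,6}; col 2 has {1,2,4,5,6,7}; region has {1,4,5,6} → only 3 remains.
r6c7 = 3: row 6 has {4,5,6,7}; col 7 has {1,2,4,5,6,7}; region has {4,5,7} → only 3 remains.
r7c5 = 3: row 7 has {4,6,7}; col 5 has {1,2,4,5,7}; region has {4,6,7} → only 3 remains.
r1c3 = 5: row 1 has {1,2,3,4,6,7}; col 3 has {1,3,4,6}; region has {2,3,4,6,7} → only 5 remains.
r2c1 = 1: row 2 has {2,3,4,5,6,7}; col 1 has {4,6}; region has {2,3,4,5,6,7} → only 1 remains.

1734562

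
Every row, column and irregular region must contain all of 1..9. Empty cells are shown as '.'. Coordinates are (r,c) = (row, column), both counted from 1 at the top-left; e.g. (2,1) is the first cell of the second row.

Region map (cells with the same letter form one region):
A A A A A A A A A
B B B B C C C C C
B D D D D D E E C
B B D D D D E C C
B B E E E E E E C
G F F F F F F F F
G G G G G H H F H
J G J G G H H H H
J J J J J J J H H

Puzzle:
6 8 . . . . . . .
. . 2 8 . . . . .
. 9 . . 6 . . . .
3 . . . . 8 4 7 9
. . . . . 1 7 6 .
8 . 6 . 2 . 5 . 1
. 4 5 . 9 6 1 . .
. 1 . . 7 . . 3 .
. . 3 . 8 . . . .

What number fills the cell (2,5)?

4

(4,3) = 1: row 4 has {3,4,7,8,9}; col 3 has {2,3,5,6}; region has {6,8,9} → only 1 remains.
(4,5) = 5: row 4 has {1,3,4,7,8,9}; col 5 has {2,6,7,8,9}; region has {1,6,8,9} → only 5 remains.
(5,2) = 5: row 5 has {1,6,7}; col 2 has {1,4,8,9}; region has {2,3,8} → only 5 remains.
(5,5) = 3: row 5 has {1,5,6,7}; col 5 has {2,5,6,7,8,9}; region has {1,4,6,7} → only 3 remains.
(7,1) = 2: row 7 has {1,4,5,6,9}; col 1 has {3,6,8}; region has {1,4,5,7,8,9} → only 2 remains.
(7,4) = 3: row 7 has {1,2,4,5,6,9}; col 4 has {8}; region has {1,2,4,5,7,8,9} → only 3 remains.
(7,8) = 8: row 7 has {1,2,3,4,5,6,9}; col 8 has {3,6,7}; region has {1,2,5,6} → only 8 remains.
(7,9) = 7: row 7 has {1,2,3,4,5,6,8,9}; col 9 has {1,9}; region has {1,3,6} → only 7 remains.
(8,4) = 6: row 8 has {1,3,7}; col 4 has {3,8}; region has {1,2,3,4,5,7,8,9} → only 6 remains.
(4,2) = 6: row 4 has {1,3,4,5,7,8,9}; col 2 has {1,4,5,8,9}; region has {2,3,5,8} → only 6 remains.
(4,4) = 2: row 4 has {1,3,4,5,6,7,8,9}; col 4 has {3,6,8}; region has {1,5,6,8,9} → only 2 remains.
(5,4) = 9: row 5 has {1,3,5,6,7}; col 4 has {2,3,6,8}; region has {1,3,4,6,7} → only 9 remains.
(2,2) = 7: row 2 has {2,8}; col 2 has {1,4,5,6,8,9}; region has {2,3,5,6,8} → only 7 remains.
(5,1) = 4: row 5 has {1,3,5,6,7,9}; col 1 has {2,3,6,8}; region has {2,3,5,6,7,8} → only 4 remains.
(5,3) = 8: row 5 has {1,3,4,5,6,7,9}; col 3 has {1,2,3,5,6}; region has {1,3,4,6,7,9} → only 8 remains.
(5,9) = 2: row 5 has {1,3,4,5,6,7,8,9}; col 9 has {1,7,9}; region has {7,9} → only 2 remains.
(6,2) = 3: row 6 has {1,2,5,6,8}; col 2 has {1,4,5,6,7,8,9}; region has {1,2,5,6,8} → only 3 remains.
(9,2) = 2: row 9 has {3,8}; col 2 has {1,3,4,5,6,7,8,9}; region has {3,8} → only 2 remains.
(3,1) = 1: row 3 has {6,9}; col 1 has {2,3,4,6,8}; region has {2,3,4,5,6,7,8} → only 1 remains.
(3,7) = 2: row 3 has {1,6,9}; col 7 has {1,4,5,7}; region has {1,3,4,6,7,8,9} → only 2 remains.
(3,8) = 5: row 3 has {1,2,6,9}; col 8 has {3,6,7,8}; region has {1,2,3,4,6,7,8,9} → only 5 remains.
(2,1) = 9: row 2 has {2,7,8}; col 1 has {1,2,3,4,6,8}; region has {1,2,3,4,5,6,7,8} → only 9 remains.
(8,1) = 5: row 8 has {1,3,6,7}; col 1 has {1,2,3,4,6,8,9}; region has {2,3,8} → only 5 remains.
(9,1) = 7: row 9 has {2,3,8}; col 1 has {1,2,3,4,5,6,8,9}; region has {2,3,5,8} → only 7 remains.
(3,9) = 8: in row 3, 8 can only go here (every other open cell in that row sees an 8).
(8,9) = 4: row 8 has {1,3,5,6,7}; col 9 has {1,2,7,8,9}; region has {1,3,6,7} → only 4 remains.
(9,8) = 9: row 9 has {2,3,7,8}; col 8 has {3,5,6,7,8}; region has {1,3,4,6,7} → only 9 remains.
(9,9) = 5: row 9 has {2,3,7,8,9}; col 9 has {1,2,4,7,8,9}; region has {1,3,4,6,7,9} → only 5 remains.
(1,9) = 3: row 1 has {6,8}; col 9 has {1,2,4,5,7,8,9}; region has {6,8} → only 3 remains.
(2,9) = 6: row 2 has {2,7,8,9}; col 9 has {1,2,3,4,5,7,8,9}; region has {2,7,8,9} → only 6 remains.
(6,8) = 4: row 6 has {1,2,3,5,6,8}; col 8 has {3,5,6,7,8,9}; region has {1,2,3,5,6,8} → only 4 remains.
(8,3) = 9: row 8 has {1,3,4,5,6,7}; col 3 has {1,2,3,5,6,8}; region has {2,3,5,7,8} → only 9 remains.
(8,6) = 2: row 8 has {1,3,4,5,6,7,9}; col 6 has {1,6,8}; region has {1,3,4,5,6,7,9} → only 2 remains.
(8,7) = 8: row 8 has {1,2,3,4,5,6,7,9}; col 7 has {1,2,4,5,7}; region has {1,2,3,4,5,6,7,9} → only 8 remains.
(9,6) = 4: row 9 has {2,3,5,7,8,9}; col 6 has {1,2,6,8}; region has {2,3,5,7,8,9} → only 4 remains.
(9,7) = 6: row 9 has {2,3,4,5,7,8,9}; col 7 has {1,2,4,5,7,8}; region has {2,3,4,5,7,8,9} → only 6 remains.
(1,7) = 9: row 1 has {3,6,8}; col 7 has {1,2,4,5,6,7,8}; region has {3,6,8} → only 9 remains.
(2,7) = 3: row 2 has {2,6,7,8,9}; col 7 has {1,2,4,5,6,7,8,9}; region has {2,6,7,8,9} → only 3 remains.
(2,8) = 1: row 2 has {2,3,6,7,8,9}; col 8 has {3,4,5,6,7,8,9}; region has {2,3,6,7,8,9} → only 1 remains.
(6,4) = 7: row 6 has {1,2,3,4,5,6,8}; col 4 has {2,3,6,8,9}; region has {1,2,3,4,5,6,8} → only 7 remains.
(6,6) = 9: row 6 has {1,2,3,4,5,6,7,8}; col 6 has {1,2,4,6,8}; region has {1,2,3,4,5,6,7,8} → only 9 remains.
(9,4) = 1: row 9 has {2,3,4,5,6,7,8,9}; col 4 has {2,3,6,7,8,9}; region has {2,3,4,5,6,7,8,9} → only 1 remains.
(1,8) = 2: row 1 has {3,6,8,9}; col 8 has {1,3,4,5,6,7,8,9}; region has {3,6,8,9} → only 2 remains.
(2,5) = 4: row 2 has {1,2,3,6,7,8,9}; col 5 has {2,3,5,6,7,8,9}; region has {1,2,3,6,7,8,9} → only 4 remains.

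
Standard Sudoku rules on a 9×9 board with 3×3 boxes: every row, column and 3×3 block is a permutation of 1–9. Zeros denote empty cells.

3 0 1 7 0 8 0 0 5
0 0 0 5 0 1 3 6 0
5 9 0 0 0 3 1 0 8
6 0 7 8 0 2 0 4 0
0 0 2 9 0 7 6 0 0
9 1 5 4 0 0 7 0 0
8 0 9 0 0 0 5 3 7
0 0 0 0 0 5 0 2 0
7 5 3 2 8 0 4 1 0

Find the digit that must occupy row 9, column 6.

row 1, column 8 = 9 (sole candidate).
row 3, column 4 = 6 (sole candidate).
row 3, column 8 = 7 (sole candidate).
row 4, column 2 = 3 (sole candidate).
row 4, column 7 = 9 (sole candidate).
row 4, column 9 = 1 (sole candidate).
row 5, column 1 = 4 (sole candidate).
row 5, column 2 = 8 (sole candidate).
row 5, column 8 = 5 (sole candidate).
row 5, column 9 = 3 (sole candidate).
row 6, column 6 = 6 (sole candidate).
row 6, column 8 = 8 (sole candidate).
row 6, column 9 = 2 (sole candidate).
row 7, column 4 = 1 (sole candidate).
row 7, column 6 = 4 (sole candidate).
row 8, column 1 = 1 (sole candidate).
row 8, column 4 = 3 (sole candidate).
row 8, column 7 = 8 (sole candidate).
row 9, column 6 = 9: row 9 has {1,2,3,4,5,7,8}; col 6 has {1,2,3,4,5,6,7,8}; box has {1,2,3,4,5,8} → only 9 remains.

9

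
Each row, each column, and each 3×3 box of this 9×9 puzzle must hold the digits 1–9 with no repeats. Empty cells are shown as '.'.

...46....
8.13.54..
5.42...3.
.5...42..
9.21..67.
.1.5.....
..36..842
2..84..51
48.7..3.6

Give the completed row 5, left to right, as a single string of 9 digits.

942138675

r4c4 = 9: row 4 has {2,4,5}; col 4 has {1,2,3,4,5,6,7,8}; box has {1,4,5} → only 9 remains.
r6c7 = 9: row 6 has {1,5}; col 7 has {2,3,4,6,8}; box has {2,6,7} → only 9 remains.
r6c8 = 8: row 6 has {1,5,9}; col 8 has {3,4,5,7}; box has {2,6,7,9} → only 8 remains.
r8c7 = 7: row 8 has {1,2,4,5,8}; col 7 has {2,3,4,6,8,9}; box has {1,2,3,4,5,6,8} → only 7 remains.
r9c8 = 9: row 9 has {3,4,6,7,8}; col 8 has {3,4,5,7,8}; box has {1,2,3,4,5,6,7,8} → only 9 remains.
r3c7 = 1: row 3 has {2,3,4,5}; col 7 has {2,3,4,6,7,8,9}; box has {3,4} → only 1 remains.
r4c8 = 1: row 4 has {2,4,5,9}; col 8 has {3,4,5,7,8,9}; box has {2,6,7,8,9} → only 1 remains.
r4c9 = 3: row 4 has {1,2,4,5,9}; col 9 has {1,2,6}; box has {1,2,6,7,8,9} → only 3 remains.
r6c9 = 4: row 6 has {1,5,8,9}; col 9 has {1,2,3,6}; box has {1,2,3,6,7,8,9} → only 4 remains.
r9c3 = 5: row 9 has {3,4,6,7,8,9}; col 3 has {1,2,3,4}; box has {2,3,4,8} → only 5 remains.
r1c7 = 5: row 1 has {4,6}; col 7 has {1,2,3,4,6,7,8,9}; box has {1,3,4} → only 5 remains.
r1c8 = 2: row 1 has {4,5,6}; col 8 has {1,3,4,5,7,8,9}; box has {1,3,4,5} → only 2 remains.
r2c8 = 6: row 2 has {1,3,4,5,8}; col 8 has {1,2,3,4,5,7,8,9}; box has {1,2,3,4,5} → only 6 remains.
r5c9 = 5: row 5 has {1,2,6,7,9}; col 9 has {1,2,3,4,6}; box has {1,2,3,4,6,7,8,9} → only 5 remains.
r1c6 = 1: in row 1, 1 can only go here (every other open cell in that row sees a 1).
r7c6 = 9: row 7 has {2,3,4,6,8}; col 6 has {1,4,5}; box has {4,6,7,8} → only 9 remains.
r8c6 = 3: row 8 has {1,2,4,5,7,8}; col 6 has {1,4,5,9}; box has {4,6,7,8,9} → only 3 remains.
r9c6 = 2: row 9 has {3,4,5,6,7,8,9}; col 6 has {1,3,4,5,9}; box has {3,4,6,7,8,9} → only 2 remains.
r5c6 = 8: row 5 has {1,2,5,6,7,9}; col 6 has {1,2,3,4,5,9}; box has {1,4,5,9} → only 8 remains.
r7c2 = 7: row 7 has {2,3,4,6,8,9}; col 2 has {1,5,8}; box has {2,3,4,5,8} → only 7 remains.
r9c5 = 1: row 9 has {2,3,4,5,6,7,8,9}; col 5 has {4,6}; box has {2,3,4,6,7,8,9} → only 1 remains.
r3c6 = 7: row 3 has {1,2,3,4,5}; col 6 has {1,2,3,4,5,8,9}; box has {1,2,3,4,5,6} → only 7 remains.
r4c5 = 7: row 4 has {1,2,3,4,5,9}; col 5 has {1,4,6}; box has {1,4,5,8,9} → only 7 remains.
r5c5 = 3: row 5 has {1,2,5,6,7,8,9}; col 5 has {1,4,6,7}; box has {1,4,5,7,8,9} → only 3 remains.
r6c5 = 2: row 6 has {1,4,5,8,9}; col 5 has {1,3,4,6,7}; box has {1,3,4,5,7,8,9} → only 2 remains.
r6c6 = 6: row 6 has {1,2,4,5,8,9}; col 6 has {1,2,3,4,5,7,8,9}; box has {1,2,3,4,5,7,8,9} → only 6 remains.
r7c1 = 1: row 7 has {2,3,4,6,7,8,9}; col 1 has {2,4,5,8,9}; box has {2,3,4,5,7,8} → only 1 remains.
r7c5 = 5: row 7 has {1,2,3,4,6,7,8,9}; col 5 has {1,2,3,4,6,7}; box has {1,2,3,4,6,7,8,9} → only 5 remains.
r2c5 = 9: row 2 has {1,3,4,5,6,8}; col 5 has {1,2,3,4,5,6,7}; box has {1,2,3,4,5,6,7} → only 9 remains.
r2c9 = 7: row 2 has {1,3,4,5,6,8,9}; col 9 has {1,2,3,4,5,6}; box has {1,2,3,4,5,6} → only 7 remains.
r3c5 = 8: row 3 has {1,2,3,4,5,7}; col 5 has {1,2,3,4,5,6,7,9}; box has {1,2,3,4,5,6,7,9} → only 8 remains.
r3c9 = 9: row 3 has {1,2,3,4,5,7,8}; col 9 has {1,2,3,4,5,6,7}; box has {1,2,3,4,5,6,7} → only 9 remains.
r4c1 = 6: row 4 has {1,2,3,4,5,7,9}; col 1 has {1,2,4,5,8,9}; box has {1,2,5,9} → only 6 remains.
r4c3 = 8: row 4 has {1,2,3,4,5,6,7,9}; col 3 has {1,2,3,4,5}; box has {1,2,5,6,9} → only 8 remains.
r5c2 = 4: row 5 has {1,2,3,5,6,7,8,9}; col 2 has {1,5,7,8}; box has {1,2,5,6,8,9} → only 4 remains.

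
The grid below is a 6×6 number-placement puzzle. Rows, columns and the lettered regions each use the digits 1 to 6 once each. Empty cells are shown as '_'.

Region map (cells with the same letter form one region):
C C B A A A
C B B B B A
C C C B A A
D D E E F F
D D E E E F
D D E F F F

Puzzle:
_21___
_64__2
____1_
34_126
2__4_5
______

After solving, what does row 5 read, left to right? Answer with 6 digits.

213465

R4C3 = 5: row 4 has {1,2,3,4,6}; col 3 has {1,4}; region has {1,4} → only 5 remains.
R5C2 = 1: row 5 has {2,4,5}; col 2 has {2,4,6}; region has {2,3,4} → only 1 remains.
R6C2 = 5: row 6 has {}; col 2 has {1,2,4,6}; region has {1,2,3,4} → only 5 remains.
R6C4 = 3: row 6 has {5}; col 4 has {1,4}; region has {2,5,6} → only 3 remains.
R6C5 = 4: row 6 has {3,5}; col 5 has {1,2}; region has {2,3,5,6} → only 4 remains.
R6C6 = 1: row 6 has {3,4,5}; col 6 has {2,5,6}; region has {2,3,4,5,6} → only 1 remains.
R2C4 = 5: row 2 has {2,4,6}; col 4 has {1,3,4}; region has {1,4,6} → only 5 remains.
R2C5 = 3: row 2 has {2,4,5,6}; col 5 has {1,2,4}; region has {1,4,5,6} → only 3 remains.
R3C2 = 3: row 3 has {1}; col 2 has {1,2,4,5,6}; region has {2} → only 3 remains.
R3C3 = 6: row 3 has {1,3}; col 3 has {1,4,5}; region has {2,3} → only 6 remains.
R3C4 = 2: row 3 has {1,3,6}; col 4 has {1,3,4,5}; region has {1,3,4,5,6} → only 2 remains.
R3C6 = 4: row 3 has {1,2,3,6}; col 6 has {1,2,5,6}; region has {1,2} → only 4 remains.
R5C3 = 3: row 5 has {1,2,4,5}; col 3 has {1,4,5,6}; region has {1,4,5} → only 3 remains.
R5C5 = 6: row 5 has {1,2,3,4,5}; col 5 has {1,2,3,4}; region has {1,3,4,5} → only 6 remains.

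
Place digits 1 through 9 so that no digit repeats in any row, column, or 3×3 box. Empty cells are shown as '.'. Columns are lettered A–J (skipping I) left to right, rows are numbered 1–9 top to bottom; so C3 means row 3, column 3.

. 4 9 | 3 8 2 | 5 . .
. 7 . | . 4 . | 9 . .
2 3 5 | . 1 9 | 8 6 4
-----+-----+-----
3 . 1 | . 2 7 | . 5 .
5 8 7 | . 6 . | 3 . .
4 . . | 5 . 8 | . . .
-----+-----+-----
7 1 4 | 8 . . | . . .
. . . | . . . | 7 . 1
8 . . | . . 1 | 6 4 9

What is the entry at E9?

J1 = 7: row 1 has {2,3,4,5,8,9}; col 9 has {1,4,9}; box has {4,5,6,8,9} → only 7 remains.
D2 = 6: row 2 has {4,7,9}; col 4 has {3,5,8}; box has {1,2,3,4,8,9} → only 6 remains.
F2 = 5: row 2 has {4,6,7,9}; col 6 has {1,2,7,8,9}; box has {1,2,3,4,6,8,9} → only 5 remains.
D3 = 7: row 3 has {1,2,3,4,5,6,8,9}; col 4 has {3,5,6,8}; box has {1,2,3,4,5,6,8,9} → only 7 remains.
G4 = 4: row 4 has {1,2,3,5,7}; col 7 has {3,5,6,7,8,9}; box has {3,5} → only 4 remains.
F5 = 4: row 5 has {3,5,6,7,8}; col 6 has {1,2,5,7,8,9}; box has {2,5,6,7,8} → only 4 remains.
J5 = 2: row 5 has {3,4,5,6,7,8}; col 9 has {1,4,7,9}; box has {3,4,5} → only 2 remains.
G6 = 1: row 6 has {4,5,8}; col 7 has {3,4,5,6,7,8,9}; box has {2,3,4,5} → only 1 remains.
J6 = 6: row 6 has {1,4,5,8}; col 9 has {1,2,4,7,9}; box has {1,2,3,4,5} → only 6 remains.
G7 = 2: row 7 has {1,4,7,8}; col 7 has {1,3,4,5,6,7,8,9}; box has {1,4,6,7,9} → only 2 remains.
H7 = 3: row 7 has {1,2,4,7,8}; col 8 has {4,5,6}; box has {1,2,4,6,7,9} → only 3 remains.
J7 = 5: row 7 has {1,2,3,4,7,8}; col 9 has {1,2,4,6,7,9}; box has {1,2,3,4,6,7,9} → only 5 remains.
H8 = 8: row 8 has {1,7}; col 8 has {3,4,5,6}; box has {1,2,3,4,5,6,7,9} → only 8 remains.
D9 = 2: row 9 has {1,4,6,8,9}; col 4 has {3,5,6,7,8}; box has {1,8} → only 2 remains.
H1 = 1: row 1 has {2,3,4,5,7,8,9}; col 8 has {3,4,5,6,8}; box has {4,5,6,7,8,9} → only 1 remains.
A2 = 1: row 2 has {4,5,6,7,9}; col 1 has {2,3,4,5,7,8}; box has {2,3,4,5,7,9} → only 1 remains.
C2 = 8: row 2 has {1,4,5,6,7,9}; col 3 has {1,4,5,7,9}; box has {1,2,3,4,5,7,9} → only 8 remains.
H2 = 2: row 2 has {1,4,5,6,7,8,9}; col 8 has {1,3,4,5,6,8}; box has {1,4,5,6,7,8,9} → only 2 remains.
J2 = 3: row 2 has {1,2,4,5,6,7,8,9}; col 9 has {1,2,4,5,6,7,9}; box has {1,2,4,5,6,7,8,9} → only 3 remains.
D4 = 9: row 4 has {1,2,3,4,5,7}; col 4 has {2,3,5,6,7,8}; box has {2,4,5,6,7,8} → only 9 remains.
J4 = 8: row 4 has {1,2,3,4,5,7,9}; col 9 has {1,2,3,4,5,6,7,9}; box has {1,2,3,4,5,6} → only 8 remains.
D5 = 1: row 5 has {2,3,4,5,6,7,8}; col 4 has {2,3,5,6,7,8,9}; box has {2,4,5,6,7,8,9} → only 1 remains.
H5 = 9: row 5 has {1,2,3,4,5,6,7,8}; col 8 has {1,2,3,4,5,6,8}; box has {1,2,3,4,5,6,8} → only 9 remains.
C6 = 2: row 6 has {1,4,5,6,8}; col 3 has {1,4,5,7,8,9}; box has {1,3,4,5,7,8} → only 2 remains.
E6 = 3: row 6 has {1,2,4,5,6,8}; col 5 has {1,2,4,6,8}; box has {1,2,4,5,6,7,8,9} → only 3 remains.
H6 = 7: row 6 has {1,2,3,4,5,6,8}; col 8 has {1,2,3,4,5,6,8,9}; box has {1,2,3,4,5,6,8,9} → only 7 remains.
E7 = 9: row 7 has {1,2,3,4,5,7,8}; col 5 has {1,2,3,4,6,8}; box has {1,2,8} → only 9 remains.
F7 = 6: row 7 has {1,2,3,4,5,7,8,9}; col 6 has {1,2,4,5,7,8,9}; box has {1,2,8,9} → only 6 remains.
D8 = 4: row 8 has {1,7,8}; col 4 has {1,2,3,5,6,7,8,9}; box has {1,2,6,8,9} → only 4 remains.
E8 = 5: row 8 has {1,4,7,8}; col 5 has {1,2,3,4,6,8,9}; box has {1,2,4,6,8,9} → only 5 remains.
F8 = 3: row 8 has {1,4,5,7,8}; col 6 has {1,2,4,5,6,7,8,9}; box has {1,2,4,5,6,8,9} → only 3 remains.
B9 = 5: row 9 has {1,2,4,6,8,9}; col 2 has {1,3,4,7,8}; box has {1,4,7,8} → only 5 remains.
C9 = 3: row 9 has {1,2,4,5,6,8,9}; col 3 has {1,2,4,5,7,8,9}; box has {1,4,5,7,8} → only 3 remains.
E9 = 7: row 9 has {1,2,3,4,5,6,8,9}; col 5 has {1,2,3,4,5,6,8,9}; box has {1,2,3,4,5,6,8,9} → only 7 remains.

7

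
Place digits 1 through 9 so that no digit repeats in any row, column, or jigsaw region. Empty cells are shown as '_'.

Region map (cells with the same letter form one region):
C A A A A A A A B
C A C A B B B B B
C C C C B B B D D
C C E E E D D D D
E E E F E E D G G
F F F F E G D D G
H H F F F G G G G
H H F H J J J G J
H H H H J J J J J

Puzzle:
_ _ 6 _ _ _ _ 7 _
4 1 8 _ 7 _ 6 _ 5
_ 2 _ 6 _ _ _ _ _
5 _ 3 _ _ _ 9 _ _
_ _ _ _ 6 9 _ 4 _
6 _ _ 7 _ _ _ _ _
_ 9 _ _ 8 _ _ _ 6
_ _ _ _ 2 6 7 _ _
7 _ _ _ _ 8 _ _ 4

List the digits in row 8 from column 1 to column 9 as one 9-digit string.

849526713

R4C2 = 7: row 4 has {3,5,9}; col 2 has {1,2,9}; region has {2,4,5,6,8} → only 7 remains.
R3C8 = 5: in row 3, 5 can only go here (every other open cell in that row sees a 5).
R3C9 = 7: in row 3, 7 can only go here (every other open cell in that row sees a 7).
R3C7 = 8: in row 3, 8 can only go here (every other open cell in that row sees an 8).
R4C8 = 6: in row 4, 6 can only go here (every other open cell in that row sees a 6).
R5C3 = 7: in row 5, 7 can only go here (every other open cell in that row sees a 7).
R7C6 = 7: in row 7, 7 can only go here (every other open cell in that row sees a 7).
R9C2 = 6: in row 9, 6 can only go here (every other open cell in that row sees a 6).
Singles propagation stalls; R8C1 is still open with candidates {1,3,8}.
  Try R8C1 = 1: this forces R1C9=1, R3C3=1, R5C1=8, R5C2=5, R4C9=8; then row 6 has no cell left for 8 — contradiction.
  Try R8C1 = 3: then region C has no cell left for 3 — contradiction.
So R8C1 = 8.
R6C8 = 8 (hidden single in column 8).
R4C4 = 8 (hidden single in row 4).
R5C2 = 5 (sole candidate).
R1C2 = 8 (hidden single in row 1).
R5C9 = 8 (hidden single in row 5).
R5C1 = 2 (hidden single in region E).
Singles propagation stalls; R8C2 is still open with candidates {3,4}.
  Try R8C2 = 3: this forces R6C2=4; then row 7 has no cell left for 4 — contradiction.
So R8C2 = 4.
R6C2 = 3 (sole candidate).
R5C4 = 1 (sole candidate).
R5C7 = 3 (sole candidate).
Singles propagation stalls; R8C3 is still open with candidates {5,9}.
  Try R8C3 = 5: this forces R8C4=3, R7C1=1, R9C3=2, R9C4=5; then region J has no cell left for 5 — contradiction.
So R8C3 = 9.
R3C3 = 1 (sole candidate).
R1C9 = 1 (hidden single in row 1).
R4C9 = 2 (sole candidate).
R6C9 = 9 (sole candidate).
R8C9 = 3: row 8 has {2,4,6,7,8,9}; col 9 has {1,2,4,5,6,7,8,9}; region has {2,4,6,7,8} → only 3 remains.
R8C4 = 5: row 8 has {2,3,4,6,7,8,9}; col 4 has {1,6,7,8}; region has {4,6,7,8,9} → only 5 remains.
R8C8 = 1: row 8 has {2,3,4,5,6,7,8,9}; col 8 has {4,5,6,7,8}; region has {4,6,7,8,9} → only 1 remains.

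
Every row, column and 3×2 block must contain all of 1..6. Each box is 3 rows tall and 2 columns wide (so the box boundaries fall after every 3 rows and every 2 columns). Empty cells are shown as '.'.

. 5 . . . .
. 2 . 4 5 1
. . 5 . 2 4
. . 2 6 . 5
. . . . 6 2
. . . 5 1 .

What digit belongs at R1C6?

6

R1C5 = 3: row 1 has {5}; col 5 has {1,2,5,6}; box has {1,2,4,5} → only 3 remains.
R1C6 = 6: row 1 has {3,5}; col 6 has {1,2,4,5}; box has {1,2,3,4,5} → only 6 remains.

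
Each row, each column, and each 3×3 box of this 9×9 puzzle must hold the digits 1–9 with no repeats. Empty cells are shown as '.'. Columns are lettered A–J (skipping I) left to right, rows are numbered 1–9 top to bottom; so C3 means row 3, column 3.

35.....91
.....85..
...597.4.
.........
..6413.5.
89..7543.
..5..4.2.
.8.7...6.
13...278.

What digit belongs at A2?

F1 = 6: row 1 has {1,3,5,9}; col 6 has {2,3,4,5,7,8}; box has {5,7,8,9} → only 6 remains.
H2 = 7: row 2 has {5,8}; col 8 has {2,3,4,5,6,8,9}; box has {1,4,5,9} → only 7 remains.
F4 = 9: row 4 has {}; col 6 has {2,3,4,5,6,7,8}; box has {1,3,4,5,7} → only 9 remains.
H4 = 1: row 4 has {9}; col 8 has {2,3,4,5,6,7,8,9}; box has {3,4,5} → only 1 remains.
F8 = 1: row 8 has {6,7,8}; col 6 has {2,3,4,5,6,7,8,9}; box has {2,4,7} → only 1 remains.
D1 = 2: row 1 has {1,3,5,6,9}; col 4 has {4,5,7}; box has {5,6,7,8,9} → only 2 remains.
E1 = 4: row 1 has {1,2,3,5,6,9}; col 5 has {1,7,9}; box has {2,5,6,7,8,9} → only 4 remains.
G1 = 8: row 1 has {1,2,3,4,5,6,9}; col 7 has {4,5,7}; box has {1,4,5,7,9} → only 8 remains.
E2 = 3: row 2 has {5,7,8}; col 5 has {1,4,7,9}; box has {2,4,5,6,7,8,9} → only 3 remains.
D6 = 6: row 6 has {3,4,5,7,8,9}; col 4 has {2,4,5,7}; box has {1,3,4,5,7,9} → only 6 remains.
J6 = 2: row 6 has {3,4,5,6,7,8,9}; col 9 has {1}; box has {1,3,4,5} → only 2 remains.
E8 = 5: row 8 has {1,6,7,8}; col 5 has {1,3,4,7,9}; box has {1,2,4,7} → only 5 remains.
D9 = 9: row 9 has {1,2,3,7,8}; col 4 has {2,4,5,6,7}; box has {1,2,4,5,7} → only 9 remains.
E9 = 6: row 9 has {1,2,3,7,8,9}; col 5 has {1,3,4,5,7,9}; box has {1,2,4,5,7,9} → only 6 remains.
C1 = 7: row 1 has {1,2,3,4,5,6,8,9}; col 3 has {5,6}; box has {3,5} → only 7 remains.
D2 = 1: row 2 has {3,5,7,8}; col 4 has {2,4,5,6,7,9}; box has {2,3,4,5,6,7,8,9} → only 1 remains.
J2 = 6: row 2 has {1,3,5,7,8}; col 9 has {1,2}; box has {1,4,5,7,8,9} → only 6 remains.
J3 = 3: row 3 has {4,5,7,9}; col 9 has {1,2,6}; box has {1,4,5,6,7,8,9} → only 3 remains.
D4 = 8: row 4 has {1,9}; col 4 has {1,2,4,5,6,7,9}; box has {1,3,4,5,6,7,9} → only 8 remains.
E4 = 2: row 4 has {1,8,9}; col 5 has {1,3,4,5,6,7,9}; box has {1,3,4,5,6,7,8,9} → only 2 remains.
G4 = 6: row 4 has {1,2,8,9}; col 7 has {4,5,7,8}; box has {1,2,3,4,5} → only 6 remains.
J4 = 7: row 4 has {1,2,6,8,9}; col 9 has {1,2,3,6}; box has {1,2,3,4,5,6} → only 7 remains.
G5 = 9: row 5 has {1,3,4,5,6}; col 7 has {4,5,6,7,8}; box has {1,2,3,4,5,6,7} → only 9 remains.
J5 = 8: row 5 has {1,3,4,5,6,9}; col 9 has {1,2,3,6,7}; box has {1,2,3,4,5,6,7,9} → only 8 remains.
C6 = 1: row 6 has {2,3,4,5,6,7,8,9}; col 3 has {5,6,7}; box has {6,8,9} → only 1 remains.
D7 = 3: row 7 has {2,4,5}; col 4 has {1,2,4,5,6,7,8,9}; box has {1,2,4,5,6,7,9} → only 3 remains.
E7 = 8: row 7 has {2,3,4,5}; col 5 has {1,2,3,4,5,6,7,9}; box has {1,2,3,4,5,6,7,9} → only 8 remains.
G7 = 1: row 7 has {2,3,4,5,8}; col 7 has {4,5,6,7,8,9}; box has {2,6,7,8} → only 1 remains.
J7 = 9: row 7 has {1,2,3,4,5,8}; col 9 has {1,2,3,6,7,8}; box has {1,2,6,7,8} → only 9 remains.
G8 = 3: row 8 has {1,5,6,7,8}; col 7 has {1,4,5,6,7,8,9}; box has {1,2,6,7,8,9} → only 3 remains.
J8 = 4: row 8 has {1,3,5,6,7,8}; col 9 has {1,2,3,6,7,8,9}; box has {1,2,3,6,7,8,9} → only 4 remains.
C9 = 4: row 9 has {1,2,3,6,7,8,9}; col 3 has {1,5,6,7}; box has {1,3,5,8} → only 4 remains.
J9 = 5: row 9 has {1,2,3,4,6,7,8,9}; col 9 has {1,2,3,4,6,7,8,9}; box has {1,2,3,4,6,7,8,9} → only 5 remains.
G3 = 2: row 3 has {3,4,5,7,9}; col 7 has {1,3,4,5,6,7,8,9}; box has {1,3,4,5,6,7,8,9} → only 2 remains.
B4 = 4: row 4 has {1,2,6,7,8,9}; col 2 has {3,5,8,9}; box has {1,6,8,9} → only 4 remains.
C4 = 3: row 4 has {1,2,4,6,7,8,9}; col 3 has {1,4,5,6,7}; box has {1,4,6,8,9} → only 3 remains.
B2 = 2: row 2 has {1,3,5,6,7,8}; col 2 has {3,4,5,8,9}; box has {3,5,7} → only 2 remains.
C2 = 9: row 2 has {1,2,3,5,6,7,8}; col 3 has {1,3,4,5,6,7}; box has {2,3,5,7} → only 9 remains.
A3 = 6: row 3 has {2,3,4,5,7,9}; col 1 has {1,3,8}; box has {2,3,5,7,9} → only 6 remains.
B3 = 1: row 3 has {2,3,4,5,6,7,9}; col 2 has {2,3,4,5,8,9}; box has {2,3,5,6,7,9} → only 1 remains.
C3 = 8: row 3 has {1,2,3,4,5,6,7,9}; col 3 has {1,3,4,5,6,7,9}; box has {1,2,3,5,6,7,9} → only 8 remains.
A4 = 5: row 4 has {1,2,3,4,6,7,8,9}; col 1 has {1,3,6,8}; box has {1,3,4,6,8,9} → only 5 remains.
B5 = 7: row 5 has {1,3,4,5,6,8,9}; col 2 has {1,2,3,4,5,8,9}; box has {1,3,4,5,6,8,9} → only 7 remains.
A7 = 7: row 7 has {1,2,3,4,5,8,9}; col 1 has {1,3,5,6,8}; box has {1,3,4,5,8} → only 7 remains.
B7 = 6: row 7 has {1,2,3,4,5,7,8,9}; col 2 has {1,2,3,4,5,7,8,9}; box has {1,3,4,5,7,8} → only 6 remains.
C8 = 2: row 8 has {1,3,4,5,6,7,8}; col 3 has {1,3,4,5,6,7,8,9}; box has {1,3,4,5,6,7,8} → only 2 remains.
A2 = 4: row 2 has {1,2,3,5,6,7,8,9}; col 1 has {1,3,5,6,7,8}; box has {1,2,3,5,6,7,8,9} → only 4 remains.

4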